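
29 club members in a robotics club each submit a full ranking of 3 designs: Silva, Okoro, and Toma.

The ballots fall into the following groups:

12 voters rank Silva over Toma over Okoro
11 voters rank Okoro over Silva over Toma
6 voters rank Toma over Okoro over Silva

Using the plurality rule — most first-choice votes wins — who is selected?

First-place vote totals:
  Silva: 12
  Okoro: 11
  Toma: 6
Silva has the most first-place votes.

Silva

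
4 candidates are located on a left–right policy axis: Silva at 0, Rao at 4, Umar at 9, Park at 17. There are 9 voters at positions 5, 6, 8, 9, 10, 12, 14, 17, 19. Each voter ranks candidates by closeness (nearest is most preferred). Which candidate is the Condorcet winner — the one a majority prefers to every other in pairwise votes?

Umar

With single-peaked preferences on a line, the Condorcet winner is the candidate closest to the median voter.
The median voter (position 10) is closest to Umar at 9.
Check: Umar vs Rao — voters closer to Umar: 7 of 9.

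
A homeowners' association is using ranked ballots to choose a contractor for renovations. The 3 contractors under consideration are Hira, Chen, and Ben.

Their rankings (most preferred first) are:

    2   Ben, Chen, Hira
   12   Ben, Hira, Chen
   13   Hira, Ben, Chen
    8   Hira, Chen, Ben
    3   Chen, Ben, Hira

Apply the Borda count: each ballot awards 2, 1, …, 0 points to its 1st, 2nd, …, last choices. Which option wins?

Borda scores:
  Hira: 2·0 + 12·1 + 13·2 + 8·2 + 3·0 = 54
  Chen: 2·1 + 12·0 + 13·0 + 8·1 + 3·2 = 16
  Ben: 2·2 + 12·2 + 13·1 + 8·0 + 3·1 = 44
Hira has the highest total.

Hira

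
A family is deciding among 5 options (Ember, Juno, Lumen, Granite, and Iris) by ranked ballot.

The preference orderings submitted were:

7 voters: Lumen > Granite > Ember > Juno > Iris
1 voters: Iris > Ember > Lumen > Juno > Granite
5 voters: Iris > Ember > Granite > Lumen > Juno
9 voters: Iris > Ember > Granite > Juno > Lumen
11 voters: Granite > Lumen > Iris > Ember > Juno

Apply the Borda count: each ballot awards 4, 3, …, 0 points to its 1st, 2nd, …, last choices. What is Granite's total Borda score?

93

Borda scores:
  Ember: 7·2 + 3 + 5·3 + 9·3 + 11·1 = 70
  Juno: 7·1 + 1 + 5·0 + 9·1 + 11·0 = 17
  Lumen: 7·4 + 2 + 5·1 + 9·0 + 11·3 = 68
  Granite: 7·3 + 0 + 5·2 + 9·2 + 11·4 = 93
  Iris: 7·0 + 4 + 5·4 + 9·4 + 11·2 = 82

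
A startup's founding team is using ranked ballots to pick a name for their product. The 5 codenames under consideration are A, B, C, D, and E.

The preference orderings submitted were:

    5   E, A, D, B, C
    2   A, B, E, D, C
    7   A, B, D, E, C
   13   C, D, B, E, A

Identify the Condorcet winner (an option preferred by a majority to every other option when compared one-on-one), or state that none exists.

There is no Condorcet winner

Head-to-head results (27 voters total):
A vs B: A wins 14–13.
A vs C: A wins 14–13.
A vs D: A wins 14–13.
A vs E: E wins 18–9.
B vs C: B wins 14–13.
B vs D: D wins 18–9.
B vs E: B wins 22–5.
C vs D: D wins 14–13.
C vs E: E wins 14–13.
D vs E: D wins 20–7.
No candidate beats all others: A beats B beats E beats A, a majority cycle.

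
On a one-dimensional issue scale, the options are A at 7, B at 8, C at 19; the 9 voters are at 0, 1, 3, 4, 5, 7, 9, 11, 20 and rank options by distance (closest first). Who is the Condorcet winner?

With single-peaked preferences on a line, the Condorcet winner is the candidate closest to the median voter.
The median voter (position 5) is closest to A at 7.
Check: A vs C — voters closer to A: 8 of 9.

A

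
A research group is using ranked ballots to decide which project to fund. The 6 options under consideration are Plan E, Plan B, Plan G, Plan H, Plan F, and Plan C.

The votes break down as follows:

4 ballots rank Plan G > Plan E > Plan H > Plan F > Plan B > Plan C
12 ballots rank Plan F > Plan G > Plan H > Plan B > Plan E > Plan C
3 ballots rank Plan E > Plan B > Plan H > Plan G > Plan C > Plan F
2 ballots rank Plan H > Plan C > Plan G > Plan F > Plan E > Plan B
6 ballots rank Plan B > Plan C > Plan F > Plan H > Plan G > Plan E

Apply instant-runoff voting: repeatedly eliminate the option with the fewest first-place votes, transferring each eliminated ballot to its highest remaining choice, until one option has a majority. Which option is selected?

Round 1: Plan F 12, Plan B 6, Plan G 4, Plan E 3, Plan H 2, Plan C 0. Plan C has the fewest and is eliminated.
Round 2: Plan F 12, Plan B 6, Plan G 4, Plan E 3, Plan H 2. Plan H has the fewest and is eliminated.
Round 3: Plan F 12, Plan B 6, Plan G 6, Plan E 3. Plan E has the fewest and is eliminated.
Round 4: Plan F 12, Plan B 9, Plan G 6. Plan G has the fewest and is eliminated.
Round 5: Plan F 18, Plan B 9. Plan F has a majority.

Plan F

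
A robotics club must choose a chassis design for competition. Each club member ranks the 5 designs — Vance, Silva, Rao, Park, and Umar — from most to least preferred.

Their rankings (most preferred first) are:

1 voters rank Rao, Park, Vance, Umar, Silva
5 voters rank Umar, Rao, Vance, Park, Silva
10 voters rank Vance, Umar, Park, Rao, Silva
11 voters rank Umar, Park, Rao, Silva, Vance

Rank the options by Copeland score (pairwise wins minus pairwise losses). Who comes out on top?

Umar

Pairwise results:
  Vance vs Silva: Vance wins 16–11.
  Vance vs Rao: Rao wins 17–10.
  Vance vs Park: Vance wins 15–12.
  Vance vs Umar: Umar wins 16–11.
  Silva vs Rao: Rao wins 27–0.
  Silva vs Park: Park wins 27–0.
  Silva vs Umar: Umar wins 27–0.
  Rao vs Park: Park wins 21–6.
  Rao vs Umar: Umar wins 26–1.
  Park vs Umar: Umar wins 26–1.
Copeland scores (wins − losses):
  Vance: 2 − 2 = 0
  Silva: 0 − 4 = -4
  Rao: 2 − 2 = 0
  Park: 2 − 2 = 0
  Umar: 4 − 0 = 4
Umar has the best Copeland score.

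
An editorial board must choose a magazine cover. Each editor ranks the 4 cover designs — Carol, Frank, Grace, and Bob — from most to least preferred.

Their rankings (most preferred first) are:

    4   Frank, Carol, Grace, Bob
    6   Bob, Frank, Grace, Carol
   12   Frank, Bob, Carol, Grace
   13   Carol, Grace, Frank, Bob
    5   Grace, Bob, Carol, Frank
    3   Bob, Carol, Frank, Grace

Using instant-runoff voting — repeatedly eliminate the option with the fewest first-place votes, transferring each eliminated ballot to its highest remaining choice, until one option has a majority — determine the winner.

Frank

Round 1: Frank 16, Carol 13, Bob 9, Grace 5. Grace has the fewest and is eliminated.
Round 2: Frank 16, Bob 14, Carol 13. Carol has the fewest and is eliminated.
Round 3: Frank 29, Bob 14. Frank has a majority.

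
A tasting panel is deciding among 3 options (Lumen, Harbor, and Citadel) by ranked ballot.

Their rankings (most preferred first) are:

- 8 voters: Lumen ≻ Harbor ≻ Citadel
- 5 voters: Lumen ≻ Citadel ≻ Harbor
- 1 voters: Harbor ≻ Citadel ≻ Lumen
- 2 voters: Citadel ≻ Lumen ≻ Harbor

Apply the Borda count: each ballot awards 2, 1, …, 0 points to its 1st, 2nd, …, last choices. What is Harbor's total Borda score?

Borda scores:
  Lumen: 8·2 + 5·2 + 0 + 2·1 = 28
  Harbor: 8·1 + 5·0 + 2 + 2·0 = 10
  Citadel: 8·0 + 5·1 + 1 + 2·2 = 10

10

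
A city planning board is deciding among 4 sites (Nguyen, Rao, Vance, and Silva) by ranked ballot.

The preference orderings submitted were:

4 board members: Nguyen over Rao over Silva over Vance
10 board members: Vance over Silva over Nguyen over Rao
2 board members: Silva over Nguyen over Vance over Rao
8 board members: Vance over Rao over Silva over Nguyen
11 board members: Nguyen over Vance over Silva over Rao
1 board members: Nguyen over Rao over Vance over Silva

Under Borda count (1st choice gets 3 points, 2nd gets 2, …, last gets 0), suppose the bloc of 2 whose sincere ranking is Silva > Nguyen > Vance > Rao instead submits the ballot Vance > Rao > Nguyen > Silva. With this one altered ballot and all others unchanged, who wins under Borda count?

Vance

Borda totals with the altered ballot: Nguyen 60, Rao 30, Vance 83, Silva 43.
The winner is unchanged: still Vance.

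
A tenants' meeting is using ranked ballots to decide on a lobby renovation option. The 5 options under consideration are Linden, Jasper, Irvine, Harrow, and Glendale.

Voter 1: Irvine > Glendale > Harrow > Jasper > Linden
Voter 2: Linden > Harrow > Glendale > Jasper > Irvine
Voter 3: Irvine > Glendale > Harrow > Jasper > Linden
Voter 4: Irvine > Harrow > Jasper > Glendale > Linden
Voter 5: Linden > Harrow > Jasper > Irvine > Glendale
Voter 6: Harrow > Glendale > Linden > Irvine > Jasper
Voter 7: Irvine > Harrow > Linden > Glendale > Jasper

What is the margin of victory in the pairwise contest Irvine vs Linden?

1

Ballots ranking Irvine above Linden: 4.
Ballots ranking Linden above Irvine: 3.
Irvine wins 4–3, a margin of 1.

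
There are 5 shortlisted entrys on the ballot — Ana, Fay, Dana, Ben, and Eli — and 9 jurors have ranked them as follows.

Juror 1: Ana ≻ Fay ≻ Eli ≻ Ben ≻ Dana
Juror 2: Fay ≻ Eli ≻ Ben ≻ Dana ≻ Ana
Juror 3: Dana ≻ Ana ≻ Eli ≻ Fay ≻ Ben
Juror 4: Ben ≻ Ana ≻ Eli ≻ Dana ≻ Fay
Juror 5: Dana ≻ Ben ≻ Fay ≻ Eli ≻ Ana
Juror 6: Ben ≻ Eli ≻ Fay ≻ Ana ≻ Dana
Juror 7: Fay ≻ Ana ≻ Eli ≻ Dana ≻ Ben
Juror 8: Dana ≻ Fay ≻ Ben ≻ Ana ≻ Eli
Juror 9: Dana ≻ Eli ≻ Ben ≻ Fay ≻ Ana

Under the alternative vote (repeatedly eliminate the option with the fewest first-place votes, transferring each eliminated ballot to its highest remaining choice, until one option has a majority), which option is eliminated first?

Round 1: Dana 4, Fay 2, Ben 2, Ana 1, Eli 0. Eli has the fewest and is eliminated.
Round 2: Dana 4, Fay 2, Ben 2, Ana 1. Ana has the fewest and is eliminated.
Round 3: Dana 4, Fay 3, Ben 2. Ben has the fewest and is eliminated.
Round 4: Dana 5, Fay 4. Dana has a majority.

Eli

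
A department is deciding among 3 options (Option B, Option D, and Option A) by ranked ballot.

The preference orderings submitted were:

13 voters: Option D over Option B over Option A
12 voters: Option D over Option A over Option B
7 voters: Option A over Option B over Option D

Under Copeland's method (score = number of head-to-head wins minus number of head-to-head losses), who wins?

Pairwise results:
  Option B vs Option D: Option D wins 25–7.
  Option B vs Option A: Option A wins 19–13.
  Option D vs Option A: Option D wins 25–7.
Copeland scores (wins − losses):
  Option B: 0 − 2 = -2
  Option D: 2 − 0 = 2
  Option A: 1 − 1 = 0
Option D has the best Copeland score.

Option D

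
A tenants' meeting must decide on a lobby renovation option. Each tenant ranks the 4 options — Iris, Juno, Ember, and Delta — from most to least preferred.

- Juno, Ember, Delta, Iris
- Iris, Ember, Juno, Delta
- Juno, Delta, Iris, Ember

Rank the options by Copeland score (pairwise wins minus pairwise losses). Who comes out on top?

Juno

Pairwise results:
  Iris vs Juno: Juno wins 2–1.
  Iris vs Ember: Iris wins 2–1.
  Iris vs Delta: Delta wins 2–1.
  Juno vs Ember: Juno wins 2–1.
  Juno vs Delta: Juno wins 3–0.
  Ember vs Delta: Ember wins 2–1.
Copeland scores (wins − losses):
  Iris: 1 − 2 = -1
  Juno: 3 − 0 = 3
  Ember: 1 − 2 = -1
  Delta: 1 − 2 = -1
Juno has the best Copeland score.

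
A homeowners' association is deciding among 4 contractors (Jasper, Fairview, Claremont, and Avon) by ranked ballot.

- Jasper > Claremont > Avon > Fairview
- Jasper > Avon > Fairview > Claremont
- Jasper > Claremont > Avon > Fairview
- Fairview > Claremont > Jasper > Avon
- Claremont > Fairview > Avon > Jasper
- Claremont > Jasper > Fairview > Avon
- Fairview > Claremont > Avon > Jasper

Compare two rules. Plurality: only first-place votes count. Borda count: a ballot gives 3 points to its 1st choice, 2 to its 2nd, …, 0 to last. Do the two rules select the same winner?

Plurality first-place counts: Jasper 3, Fairview 2, Claremont 2, Avon 0 → Jasper.
Borda totals: Jasper 12, Fairview 10, Claremont 14, Avon 6 → Claremont.
The two rules disagree: plurality picks Jasper, Borda picks Claremont.

No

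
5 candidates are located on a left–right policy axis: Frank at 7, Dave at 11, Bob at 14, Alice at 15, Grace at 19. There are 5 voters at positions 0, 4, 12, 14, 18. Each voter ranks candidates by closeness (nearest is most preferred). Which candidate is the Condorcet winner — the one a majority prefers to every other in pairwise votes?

With single-peaked preferences on a line, the Condorcet winner is the candidate closest to the median voter.
The median voter (position 12) is closest to Dave at 11.
Check: Dave vs Bob — voters closer to Dave: 3 of 5.

Dave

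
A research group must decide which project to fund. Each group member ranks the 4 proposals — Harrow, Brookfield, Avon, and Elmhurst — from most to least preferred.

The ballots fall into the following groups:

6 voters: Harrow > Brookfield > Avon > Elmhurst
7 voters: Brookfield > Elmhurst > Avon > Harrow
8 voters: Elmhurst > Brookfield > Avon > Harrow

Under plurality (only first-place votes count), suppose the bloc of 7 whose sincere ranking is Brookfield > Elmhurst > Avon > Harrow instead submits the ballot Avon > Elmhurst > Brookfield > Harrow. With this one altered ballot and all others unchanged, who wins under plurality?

First-place totals with the altered ballot: Harrow 6, Brookfield 0, Avon 7, Elmhurst 8.
The winner is unchanged: still Elmhurst.

Elmhurst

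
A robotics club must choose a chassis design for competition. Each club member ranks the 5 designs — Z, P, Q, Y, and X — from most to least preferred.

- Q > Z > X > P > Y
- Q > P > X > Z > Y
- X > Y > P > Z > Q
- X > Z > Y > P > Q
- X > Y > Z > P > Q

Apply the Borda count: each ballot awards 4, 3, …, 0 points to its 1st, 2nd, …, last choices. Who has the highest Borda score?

Borda scores:
  Z: 3 + 1 + 1 + 3 + 2 = 10
  P: 1 + 3 + 2 + 1 + 1 = 8
  Q: 4 + 4 + 0 + 0 + 0 = 8
  Y: 0 + 0 + 3 + 2 + 3 = 8
  X: 2 + 2 + 4 + 4 + 4 = 16
X has the highest total.

X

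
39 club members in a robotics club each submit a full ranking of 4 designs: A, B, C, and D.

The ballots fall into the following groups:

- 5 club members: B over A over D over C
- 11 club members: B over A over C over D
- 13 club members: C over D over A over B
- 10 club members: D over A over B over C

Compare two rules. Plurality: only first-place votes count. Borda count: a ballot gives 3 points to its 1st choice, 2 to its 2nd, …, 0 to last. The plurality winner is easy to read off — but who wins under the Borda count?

A

Plurality first-place counts: A 0, B 16, C 13, D 10 → B.
Borda totals: A 65, B 58, C 50, D 61 → A.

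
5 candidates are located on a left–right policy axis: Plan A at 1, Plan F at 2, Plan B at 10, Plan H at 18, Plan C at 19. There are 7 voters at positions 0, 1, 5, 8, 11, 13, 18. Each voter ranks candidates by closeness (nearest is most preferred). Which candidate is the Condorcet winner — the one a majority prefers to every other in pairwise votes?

With single-peaked preferences on a line, the Condorcet winner is the candidate closest to the median voter.
The median voter (position 8) is closest to Plan B at 10.
Check: Plan B vs Plan C — voters closer to Plan B: 6 of 7.

Plan B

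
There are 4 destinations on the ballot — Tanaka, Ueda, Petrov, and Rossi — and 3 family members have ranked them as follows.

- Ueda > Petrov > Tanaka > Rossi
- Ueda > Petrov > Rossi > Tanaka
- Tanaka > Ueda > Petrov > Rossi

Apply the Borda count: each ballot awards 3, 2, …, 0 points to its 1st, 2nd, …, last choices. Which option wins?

Borda scores:
  Tanaka: 1 + 0 + 3 = 4
  Ueda: 3 + 3 + 2 = 8
  Petrov: 2 + 2 + 1 = 5
  Rossi: 0 + 1 + 0 = 1
Ueda has the highest total.

Ueda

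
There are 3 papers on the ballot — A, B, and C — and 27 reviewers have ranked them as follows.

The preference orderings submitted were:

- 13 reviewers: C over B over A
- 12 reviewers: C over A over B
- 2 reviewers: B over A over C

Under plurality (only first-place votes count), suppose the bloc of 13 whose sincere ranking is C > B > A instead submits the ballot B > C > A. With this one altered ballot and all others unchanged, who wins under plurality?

First-place totals with the altered ballot: A 0, B 15, C 12.
The switch changes the winner from C to B.

B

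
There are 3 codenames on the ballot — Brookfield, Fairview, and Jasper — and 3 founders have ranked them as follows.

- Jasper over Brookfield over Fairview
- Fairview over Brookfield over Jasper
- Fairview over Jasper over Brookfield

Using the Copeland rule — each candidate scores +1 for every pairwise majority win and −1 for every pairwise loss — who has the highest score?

Pairwise results:
  Brookfield vs Fairview: Fairview wins 2–1.
  Brookfield vs Jasper: Jasper wins 2–1.
  Fairview vs Jasper: Fairview wins 2–1.
Copeland scores (wins − losses):
  Brookfield: 0 − 2 = -2
  Fairview: 2 − 0 = 2
  Jasper: 1 − 1 = 0
Fairview has the best Copeland score.

Fairview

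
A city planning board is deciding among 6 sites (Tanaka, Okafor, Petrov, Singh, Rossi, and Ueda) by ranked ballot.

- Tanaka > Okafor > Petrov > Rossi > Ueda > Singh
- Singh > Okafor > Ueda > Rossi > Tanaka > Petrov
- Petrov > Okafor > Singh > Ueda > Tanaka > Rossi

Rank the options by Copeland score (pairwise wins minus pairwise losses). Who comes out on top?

Okafor

Pairwise results:
  Tanaka vs Okafor: Okafor wins 2–1.
  Tanaka vs Petrov: Tanaka wins 2–1.
  Tanaka vs Singh: Singh wins 2–1.
  Tanaka vs Rossi: Tanaka wins 2–1.
  Tanaka vs Ueda: Ueda wins 2–1.
  Okafor vs Petrov: Okafor wins 2–1.
  Okafor vs Singh: Okafor wins 2–1.
  Okafor vs Rossi: Okafor wins 3–0.
  Okafor vs Ueda: Okafor wins 3–0.
  Petrov vs Singh: Petrov wins 2–1.
  Petrov vs Rossi: Petrov wins 2–1.
  Petrov vs Ueda: Petrov wins 2–1.
  Singh vs Rossi: Singh wins 2–1.
  Singh vs Ueda: Singh wins 2–1.
  Rossi vs Ueda: Ueda wins 2–1.
Copeland scores (wins − losses):
  Tanaka: 2 − 3 = -1
  Okafor: 5 − 0 = 5
  Petrov: 3 − 2 = 1
  Singh: 3 − 2 = 1
  Rossi: 0 − 5 = -5
  Ueda: 2 − 3 = -1
Okafor has the best Copeland score.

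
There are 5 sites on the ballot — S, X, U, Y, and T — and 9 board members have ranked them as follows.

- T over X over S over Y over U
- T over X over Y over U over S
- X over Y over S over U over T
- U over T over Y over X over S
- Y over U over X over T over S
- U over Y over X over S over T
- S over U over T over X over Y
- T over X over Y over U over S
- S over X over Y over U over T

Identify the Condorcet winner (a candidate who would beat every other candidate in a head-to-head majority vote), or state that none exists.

No Condorcet winner

Head-to-head results (9 voters total):
S vs X: X wins 7–2.
S vs U: U wins 5–4.
S vs Y: Y wins 6–3.
S vs T: T wins 5–4.
X vs U: X wins 5–4.
X vs Y: X wins 6–3.
X vs T: T wins 5–4.
U vs Y: Y wins 6–3.
U vs T: U wins 6–3.
Y vs T: T wins 5–4.
No candidate beats all others: X beats U beats T beats X, a majority cycle.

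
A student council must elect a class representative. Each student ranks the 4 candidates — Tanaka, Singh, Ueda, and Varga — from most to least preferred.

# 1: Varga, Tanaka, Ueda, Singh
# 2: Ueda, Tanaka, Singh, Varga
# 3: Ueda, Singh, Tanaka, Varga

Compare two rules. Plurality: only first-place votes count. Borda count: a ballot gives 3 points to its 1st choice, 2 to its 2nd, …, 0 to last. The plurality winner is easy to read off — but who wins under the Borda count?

Ueda

Plurality first-place counts: Tanaka 0, Singh 0, Ueda 2, Varga 1 → Ueda.
Borda totals: Tanaka 5, Singh 3, Ueda 7, Varga 3 → Ueda.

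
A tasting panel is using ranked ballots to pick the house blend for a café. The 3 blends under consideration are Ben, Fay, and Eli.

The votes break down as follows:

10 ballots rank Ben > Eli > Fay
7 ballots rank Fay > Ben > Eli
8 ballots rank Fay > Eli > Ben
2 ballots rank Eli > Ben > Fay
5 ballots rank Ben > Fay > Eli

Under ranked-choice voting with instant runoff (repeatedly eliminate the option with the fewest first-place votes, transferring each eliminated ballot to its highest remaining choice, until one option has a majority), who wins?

Round 1: Ben 15, Fay 15, Eli 2. Eli has the fewest and is eliminated.
Round 2: Ben 17, Fay 15. Ben has a majority.

Ben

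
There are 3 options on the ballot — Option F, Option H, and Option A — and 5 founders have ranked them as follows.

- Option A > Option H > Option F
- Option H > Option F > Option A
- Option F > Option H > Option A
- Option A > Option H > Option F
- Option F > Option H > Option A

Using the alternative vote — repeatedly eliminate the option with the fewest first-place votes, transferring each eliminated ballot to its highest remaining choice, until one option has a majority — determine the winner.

Option F

Round 1: Option F 2, Option A 2, Option H 1. Option H has the fewest and is eliminated.
Round 2: Option F 3, Option A 2. Option F has a majority.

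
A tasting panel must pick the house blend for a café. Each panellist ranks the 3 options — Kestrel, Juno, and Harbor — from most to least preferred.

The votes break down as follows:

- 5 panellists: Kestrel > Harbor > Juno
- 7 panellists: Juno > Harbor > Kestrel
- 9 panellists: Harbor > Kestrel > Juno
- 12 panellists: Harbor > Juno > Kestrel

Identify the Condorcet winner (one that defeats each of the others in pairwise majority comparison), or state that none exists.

Head-to-head results (33 voters total):
Kestrel vs Juno: Juno wins 19–14.
Kestrel vs Harbor: Harbor wins 28–5.
Juno vs Harbor: Harbor wins 26–7.
Harbor beats each rival — Kestrel (28–5), Juno (26–7) — so Harbor is the Condorcet winner.

Harbor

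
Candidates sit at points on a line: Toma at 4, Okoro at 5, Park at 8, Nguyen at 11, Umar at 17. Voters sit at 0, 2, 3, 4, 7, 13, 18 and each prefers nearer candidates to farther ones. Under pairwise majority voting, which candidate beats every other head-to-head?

With single-peaked preferences on a line, the Condorcet winner is the candidate closest to the median voter.
The median voter (position 4) is closest to Toma at 4.
Check: Toma vs Okoro — voters closer to Toma: 4 of 7.

Toma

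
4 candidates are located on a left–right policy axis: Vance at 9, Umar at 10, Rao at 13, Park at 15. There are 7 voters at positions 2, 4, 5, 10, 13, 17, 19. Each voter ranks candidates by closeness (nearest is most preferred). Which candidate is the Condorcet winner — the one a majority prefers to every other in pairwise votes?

With single-peaked preferences on a line, the Condorcet winner is the candidate closest to the median voter.
The median voter (position 10) is closest to Umar at 10.
Check: Umar vs Rao — voters closer to Umar: 4 of 7.

Umar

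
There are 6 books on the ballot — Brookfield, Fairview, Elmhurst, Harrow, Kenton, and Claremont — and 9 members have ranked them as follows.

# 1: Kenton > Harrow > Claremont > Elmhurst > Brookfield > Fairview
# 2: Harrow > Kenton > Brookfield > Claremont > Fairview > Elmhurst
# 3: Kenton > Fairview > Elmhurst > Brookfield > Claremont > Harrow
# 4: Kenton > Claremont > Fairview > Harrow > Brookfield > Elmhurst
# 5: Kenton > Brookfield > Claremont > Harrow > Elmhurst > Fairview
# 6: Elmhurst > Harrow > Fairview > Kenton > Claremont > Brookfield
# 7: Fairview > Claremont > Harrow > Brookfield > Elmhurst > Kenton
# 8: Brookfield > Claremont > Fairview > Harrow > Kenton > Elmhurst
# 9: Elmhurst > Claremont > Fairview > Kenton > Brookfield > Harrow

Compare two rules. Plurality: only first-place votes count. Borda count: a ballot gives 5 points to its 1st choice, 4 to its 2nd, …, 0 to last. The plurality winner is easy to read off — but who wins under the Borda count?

Plurality first-place counts: Brookfield 1, Fairview 1, Elmhurst 2, Harrow 1, Kenton 4, Claremont 0 → Kenton.
Borda totals: Brookfield 19, Fairview 22, Elmhurst 17, Harrow 22, Kenton 29, Claremont 26 → Kenton.

Kenton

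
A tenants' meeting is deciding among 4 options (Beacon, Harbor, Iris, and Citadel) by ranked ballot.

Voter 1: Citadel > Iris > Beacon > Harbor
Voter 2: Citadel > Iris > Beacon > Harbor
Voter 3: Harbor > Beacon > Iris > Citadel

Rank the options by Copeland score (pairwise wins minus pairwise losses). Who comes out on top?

Pairwise results:
  Beacon vs Harbor: Beacon wins 2–1.
  Beacon vs Iris: Iris wins 2–1.
  Beacon vs Citadel: Citadel wins 2–1.
  Harbor vs Iris: Iris wins 2–1.
  Harbor vs Citadel: Citadel wins 2–1.
  Iris vs Citadel: Citadel wins 2–1.
Copeland scores (wins − losses):
  Beacon: 1 − 2 = -1
  Harbor: 0 − 3 = -3
  Iris: 2 − 1 = 1
  Citadel: 3 − 0 = 3
Citadel has the best Copeland score.

Citadel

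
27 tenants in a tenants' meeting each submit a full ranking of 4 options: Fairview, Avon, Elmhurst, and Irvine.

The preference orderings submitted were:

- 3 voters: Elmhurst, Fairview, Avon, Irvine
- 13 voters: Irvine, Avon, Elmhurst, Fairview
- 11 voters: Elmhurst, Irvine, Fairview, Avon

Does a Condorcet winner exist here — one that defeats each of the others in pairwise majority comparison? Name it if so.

Head-to-head results (27 voters total):
Fairview vs Avon: Fairview wins 14–13.
Fairview vs Elmhurst: Elmhurst wins 27–0.
Fairview vs Irvine: Irvine wins 24–3.
Avon vs Elmhurst: Elmhurst wins 14–13.
Avon vs Irvine: Irvine wins 24–3.
Elmhurst vs Irvine: Elmhurst wins 14–13.
Elmhurst beats each rival — Fairview (27–0), Avon (14–13), Irvine (14–13) — so Elmhurst is the Condorcet winner.

Elmhurst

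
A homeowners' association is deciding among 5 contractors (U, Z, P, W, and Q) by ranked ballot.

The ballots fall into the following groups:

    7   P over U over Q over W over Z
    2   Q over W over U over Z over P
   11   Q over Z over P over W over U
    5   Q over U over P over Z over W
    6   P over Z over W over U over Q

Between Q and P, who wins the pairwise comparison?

Q

Ballots ranking Q above P: 2+11+5 = 18.
Ballots ranking P above Q: 7+6 = 13.
Q wins the head-to-head, 18–13.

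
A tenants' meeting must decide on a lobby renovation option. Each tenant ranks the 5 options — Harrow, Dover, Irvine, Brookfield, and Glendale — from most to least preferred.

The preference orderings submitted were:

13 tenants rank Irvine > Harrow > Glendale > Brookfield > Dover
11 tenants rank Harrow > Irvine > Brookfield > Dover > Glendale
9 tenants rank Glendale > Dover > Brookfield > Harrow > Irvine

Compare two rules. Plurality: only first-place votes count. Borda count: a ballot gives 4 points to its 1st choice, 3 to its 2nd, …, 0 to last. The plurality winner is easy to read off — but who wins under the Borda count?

Plurality first-place counts: Harrow 11, Dover 0, Irvine 13, Brookfield 0, Glendale 9 → Irvine.
Borda totals: Harrow 92, Dover 38, Irvine 85, Brookfield 53, Glendale 62 → Harrow.

Harrow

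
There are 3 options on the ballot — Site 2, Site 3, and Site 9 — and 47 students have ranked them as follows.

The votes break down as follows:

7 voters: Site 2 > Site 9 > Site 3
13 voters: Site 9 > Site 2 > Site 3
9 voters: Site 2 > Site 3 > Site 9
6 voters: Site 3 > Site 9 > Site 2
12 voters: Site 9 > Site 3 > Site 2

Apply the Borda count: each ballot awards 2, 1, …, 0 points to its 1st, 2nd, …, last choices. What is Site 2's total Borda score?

Borda scores:
  Site 2: 7·2 + 13·1 + 9·2 + 6·0 + 12·0 = 45
  Site 3: 7·0 + 13·0 + 9·1 + 6·2 + 12·1 = 33
  Site 9: 7·1 + 13·2 + 9·0 + 6·1 + 12·2 = 63

45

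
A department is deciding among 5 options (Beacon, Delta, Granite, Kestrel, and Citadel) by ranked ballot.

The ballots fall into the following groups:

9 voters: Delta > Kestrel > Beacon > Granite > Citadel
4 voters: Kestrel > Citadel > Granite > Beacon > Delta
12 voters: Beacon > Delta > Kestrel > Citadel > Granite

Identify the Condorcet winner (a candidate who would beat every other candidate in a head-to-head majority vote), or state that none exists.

There is no Condorcet winner

Head-to-head results (25 voters total):
Beacon vs Delta: Beacon wins 16–9.
Beacon vs Granite: Beacon wins 21–4.
Beacon vs Kestrel: Kestrel wins 13–12.
Beacon vs Citadel: Beacon wins 21–4.
Delta vs Granite: Delta wins 21–4.
Delta vs Kestrel: Delta wins 21–4.
Delta vs Citadel: Delta wins 21–4.
Granite vs Kestrel: Kestrel wins 25–0.
Granite vs Citadel: Citadel wins 16–9.
Kestrel vs Citadel: Kestrel wins 25–0.
No candidate beats all others: Beacon beats Delta beats Kestrel beats Beacon, a majority cycle.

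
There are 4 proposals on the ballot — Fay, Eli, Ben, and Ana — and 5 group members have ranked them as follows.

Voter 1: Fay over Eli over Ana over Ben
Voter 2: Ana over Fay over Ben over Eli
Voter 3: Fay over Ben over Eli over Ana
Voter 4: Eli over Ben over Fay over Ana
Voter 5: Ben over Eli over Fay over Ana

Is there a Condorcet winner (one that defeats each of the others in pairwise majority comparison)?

Yes

Head-to-head results (5 voters total):
Fay vs Eli: Fay wins 3–2.
Fay vs Ben: Fay wins 3–2.
Fay vs Ana: Fay wins 4–1.
Eli vs Ben: Ben wins 3–2.
Eli vs Ana: Eli wins 4–1.
Ben vs Ana: Ben wins 3–2.
Fay beats each rival — Eli (3–2), Ben (3–2), Ana (4–1) — so Fay is the Condorcet winner.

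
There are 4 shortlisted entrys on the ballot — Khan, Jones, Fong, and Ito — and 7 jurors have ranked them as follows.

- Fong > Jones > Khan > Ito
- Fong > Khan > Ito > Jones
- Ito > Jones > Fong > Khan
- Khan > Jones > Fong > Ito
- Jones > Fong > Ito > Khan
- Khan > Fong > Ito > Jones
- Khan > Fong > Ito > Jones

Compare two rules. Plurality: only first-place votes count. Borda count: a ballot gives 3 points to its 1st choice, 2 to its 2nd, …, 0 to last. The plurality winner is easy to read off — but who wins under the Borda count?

Fong

Plurality first-place counts: Khan 3, Jones 1, Fong 2, Ito 1 → Khan.
Borda totals: Khan 12, Jones 9, Fong 14, Ito 7 → Fong.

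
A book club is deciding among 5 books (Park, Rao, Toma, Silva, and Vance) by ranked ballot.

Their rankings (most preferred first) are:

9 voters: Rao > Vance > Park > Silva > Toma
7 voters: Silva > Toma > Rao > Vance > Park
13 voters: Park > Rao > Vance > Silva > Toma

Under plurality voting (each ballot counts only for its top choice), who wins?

Park

First-place vote totals:
  Park: 13
  Rao: 9
  Toma: 0
  Silva: 7
  Vance: 0
Park has the most first-place votes.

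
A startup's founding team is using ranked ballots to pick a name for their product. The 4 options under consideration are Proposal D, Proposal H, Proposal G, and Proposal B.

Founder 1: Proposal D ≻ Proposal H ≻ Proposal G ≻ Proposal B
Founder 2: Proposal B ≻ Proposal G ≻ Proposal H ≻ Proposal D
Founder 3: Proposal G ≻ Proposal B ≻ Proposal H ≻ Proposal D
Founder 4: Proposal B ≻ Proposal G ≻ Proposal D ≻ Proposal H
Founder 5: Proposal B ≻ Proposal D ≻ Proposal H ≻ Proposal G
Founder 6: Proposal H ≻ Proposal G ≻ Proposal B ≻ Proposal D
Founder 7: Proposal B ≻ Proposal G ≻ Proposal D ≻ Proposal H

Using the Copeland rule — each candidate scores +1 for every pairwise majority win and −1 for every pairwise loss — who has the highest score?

Proposal B

Pairwise results:
  Proposal D vs Proposal H: Proposal D wins 4–3.
  Proposal D vs Proposal G: Proposal G wins 5–2.
  Proposal D vs Proposal B: Proposal B wins 6–1.
  Proposal H vs Proposal G: Proposal G wins 4–3.
  Proposal H vs Proposal B: Proposal B wins 5–2.
  Proposal G vs Proposal B: Proposal B wins 4–3.
Copeland scores (wins − losses):
  Proposal D: 1 − 2 = -1
  Proposal H: 0 − 3 = -3
  Proposal G: 2 − 1 = 1
  Proposal B: 3 − 0 = 3
Proposal B has the best Copeland score.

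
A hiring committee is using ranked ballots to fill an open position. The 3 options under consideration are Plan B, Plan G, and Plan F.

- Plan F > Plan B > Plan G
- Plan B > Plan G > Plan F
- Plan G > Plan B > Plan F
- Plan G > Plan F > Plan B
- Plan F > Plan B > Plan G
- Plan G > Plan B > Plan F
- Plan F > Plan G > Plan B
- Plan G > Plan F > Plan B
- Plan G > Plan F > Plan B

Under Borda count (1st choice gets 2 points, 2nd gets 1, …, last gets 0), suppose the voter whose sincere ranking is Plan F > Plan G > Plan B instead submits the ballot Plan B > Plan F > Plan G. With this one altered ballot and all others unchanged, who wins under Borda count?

Plan G

Borda totals with the altered ballot: Plan B 8, Plan G 11, Plan F 8.
The winner is unchanged: still Plan G.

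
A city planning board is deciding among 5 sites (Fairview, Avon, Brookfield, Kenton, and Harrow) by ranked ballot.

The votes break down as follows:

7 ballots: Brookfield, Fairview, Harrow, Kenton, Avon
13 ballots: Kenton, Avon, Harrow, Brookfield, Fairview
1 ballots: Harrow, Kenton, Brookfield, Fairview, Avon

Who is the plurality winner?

Kenton

First-place vote totals:
  Fairview: 0
  Avon: 0
  Brookfield: 7
  Kenton: 13
  Harrow: 1
Kenton has the most first-place votes.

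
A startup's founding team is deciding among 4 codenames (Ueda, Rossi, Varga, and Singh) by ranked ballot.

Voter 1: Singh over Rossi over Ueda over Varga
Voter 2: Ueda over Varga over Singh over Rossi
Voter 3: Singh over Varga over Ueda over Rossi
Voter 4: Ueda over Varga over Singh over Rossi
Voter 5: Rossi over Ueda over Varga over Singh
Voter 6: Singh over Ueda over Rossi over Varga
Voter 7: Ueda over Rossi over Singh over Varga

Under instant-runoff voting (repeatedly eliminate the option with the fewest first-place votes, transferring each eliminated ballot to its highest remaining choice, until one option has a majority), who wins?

Round 1: Ueda 3, Singh 3, Rossi 1, Varga 0. Varga has the fewest and is eliminated.
Round 2: Ueda 3, Singh 3, Rossi 1. Rossi has the fewest and is eliminated.
Round 3: Ueda 4, Singh 3. Ueda has a majority.

Ueda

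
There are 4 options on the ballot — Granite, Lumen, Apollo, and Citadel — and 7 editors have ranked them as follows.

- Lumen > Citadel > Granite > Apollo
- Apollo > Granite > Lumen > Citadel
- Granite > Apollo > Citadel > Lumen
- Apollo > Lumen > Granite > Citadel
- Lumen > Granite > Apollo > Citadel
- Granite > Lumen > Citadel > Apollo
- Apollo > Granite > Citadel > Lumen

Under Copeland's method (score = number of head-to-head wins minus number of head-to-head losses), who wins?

Pairwise results:
  Granite vs Lumen: Granite wins 4–3.
  Granite vs Apollo: Granite wins 4–3.
  Granite vs Citadel: Granite wins 6–1.
  Lumen vs Apollo: Apollo wins 4–3.
  Lumen vs Citadel: Lumen wins 5–2.
  Apollo vs Citadel: Apollo wins 5–2.
Copeland scores (wins − losses):
  Granite: 3 − 0 = 3
  Lumen: 1 − 2 = -1
  Apollo: 2 − 1 = 1
  Citadel: 0 − 3 = -3
Granite has the best Copeland score.

Granite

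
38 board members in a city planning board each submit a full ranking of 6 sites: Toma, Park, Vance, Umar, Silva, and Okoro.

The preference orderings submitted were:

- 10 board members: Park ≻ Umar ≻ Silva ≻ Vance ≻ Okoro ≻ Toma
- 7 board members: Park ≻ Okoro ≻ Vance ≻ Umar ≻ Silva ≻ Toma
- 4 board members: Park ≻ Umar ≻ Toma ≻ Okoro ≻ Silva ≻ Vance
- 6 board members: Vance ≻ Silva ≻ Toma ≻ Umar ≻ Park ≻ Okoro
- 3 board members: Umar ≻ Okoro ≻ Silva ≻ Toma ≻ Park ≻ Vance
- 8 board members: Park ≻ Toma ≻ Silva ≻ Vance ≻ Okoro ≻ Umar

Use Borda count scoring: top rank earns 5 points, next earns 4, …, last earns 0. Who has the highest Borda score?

Borda scores:
  Toma: 10·0 + 7·0 + 4·3 + 6·3 + 3·2 + 8·4 = 68
  Park: 10·5 + 7·5 + 4·5 + 6·1 + 3·1 + 8·5 = 154
  Vance: 10·2 + 7·3 + 4·0 + 6·5 + 3·0 + 8·2 = 87
  Umar: 10·4 + 7·2 + 4·4 + 6·2 + 3·5 + 8·0 = 97
  Silva: 10·3 + 7·1 + 4·1 + 6·4 + 3·3 + 8·3 = 98
  Okoro: 10·1 + 7·4 + 4·2 + 6·0 + 3·4 + 8·1 = 66
Park has the highest total.

Park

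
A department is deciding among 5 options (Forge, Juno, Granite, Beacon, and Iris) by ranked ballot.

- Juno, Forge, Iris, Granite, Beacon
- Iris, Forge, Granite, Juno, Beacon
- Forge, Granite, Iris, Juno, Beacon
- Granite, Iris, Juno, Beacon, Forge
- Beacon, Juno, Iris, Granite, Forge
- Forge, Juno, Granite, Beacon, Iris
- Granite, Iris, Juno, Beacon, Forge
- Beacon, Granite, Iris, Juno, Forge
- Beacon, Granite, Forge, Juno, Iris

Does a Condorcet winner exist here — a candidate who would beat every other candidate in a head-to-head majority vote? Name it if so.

Head-to-head results (9 voters total):
Forge vs Juno: Juno wins 5–4.
Forge vs Granite: Granite wins 5–4.
Forge vs Beacon: Beacon wins 5–4.
Forge vs Iris: Iris wins 5–4.
Juno vs Granite: Granite wins 6–3.
Juno vs Beacon: Juno wins 6–3.
Juno vs Iris: Iris wins 5–4.
Granite vs Beacon: Granite wins 6–3.
Granite vs Iris: Granite wins 6–3.
Beacon vs Iris: Iris wins 5–4.
Granite beats each rival — Forge (5–4), Juno (6–3), Beacon (6–3), Iris (6–3) — so Granite is the Condorcet winner.

Granite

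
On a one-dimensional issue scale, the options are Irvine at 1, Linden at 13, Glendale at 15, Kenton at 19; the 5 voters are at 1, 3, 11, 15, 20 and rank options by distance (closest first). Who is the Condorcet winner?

Linden

With single-peaked preferences on a line, the Condorcet winner is the candidate closest to the median voter.
The median voter (position 11) is closest to Linden at 13.
Check: Linden vs Kenton — voters closer to Linden: 4 of 5.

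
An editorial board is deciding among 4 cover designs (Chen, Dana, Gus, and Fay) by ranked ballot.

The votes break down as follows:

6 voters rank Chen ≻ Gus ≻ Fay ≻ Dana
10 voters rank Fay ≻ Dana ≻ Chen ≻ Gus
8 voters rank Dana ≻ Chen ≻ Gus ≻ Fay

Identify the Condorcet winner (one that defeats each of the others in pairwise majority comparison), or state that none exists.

Head-to-head results (24 voters total):
Chen vs Dana: Dana wins 18–6.
Chen vs Gus: Chen wins 24–0.
Chen vs Fay: Chen wins 14–10.
Dana vs Gus: Dana wins 18–6.
Dana vs Fay: Fay wins 16–8.
Gus vs Fay: Gus wins 14–10.
No candidate beats all others: Chen beats Fay beats Dana beats Chen, a majority cycle.

There is no Condorcet winner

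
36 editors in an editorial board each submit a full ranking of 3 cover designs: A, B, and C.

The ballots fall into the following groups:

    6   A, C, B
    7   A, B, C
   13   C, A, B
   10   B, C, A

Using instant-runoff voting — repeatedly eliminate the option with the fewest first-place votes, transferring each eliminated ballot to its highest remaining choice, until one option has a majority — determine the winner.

C

Round 1: A 13, C 13, B 10. B has the fewest and is eliminated.
Round 2: C 23, A 13. C has a majority.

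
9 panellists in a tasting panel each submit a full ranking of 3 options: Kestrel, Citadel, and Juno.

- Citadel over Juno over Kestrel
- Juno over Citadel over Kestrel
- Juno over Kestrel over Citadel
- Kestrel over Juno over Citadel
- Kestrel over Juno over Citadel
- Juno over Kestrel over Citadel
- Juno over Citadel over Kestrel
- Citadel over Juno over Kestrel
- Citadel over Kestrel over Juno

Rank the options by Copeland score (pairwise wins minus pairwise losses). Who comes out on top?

Juno

Pairwise results:
  Kestrel vs Citadel: Citadel wins 5–4.
  Kestrel vs Juno: Juno wins 6–3.
  Citadel vs Juno: Juno wins 6–3.
Copeland scores (wins − losses):
  Kestrel: 0 − 2 = -2
  Citadel: 1 − 1 = 0
  Juno: 2 − 0 = 2
Juno has the best Copeland score.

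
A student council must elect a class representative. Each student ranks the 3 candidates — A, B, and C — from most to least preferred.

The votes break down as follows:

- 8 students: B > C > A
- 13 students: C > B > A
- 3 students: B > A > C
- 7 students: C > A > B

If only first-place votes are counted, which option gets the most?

First-place vote totals:
  A: 0
  B: 11
  C: 20
C has the most first-place votes.

C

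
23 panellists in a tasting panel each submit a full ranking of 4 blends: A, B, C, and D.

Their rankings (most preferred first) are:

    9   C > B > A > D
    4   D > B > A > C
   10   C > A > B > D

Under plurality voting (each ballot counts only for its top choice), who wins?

C

First-place vote totals:
  A: 0
  B: 0
  C: 19
  D: 4
C has the most first-place votes.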